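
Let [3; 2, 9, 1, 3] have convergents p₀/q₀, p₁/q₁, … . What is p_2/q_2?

66/19

Using pₖ = aₖpₖ₋₁ + pₖ₋₂, qₖ = aₖqₖ₋₁ + qₖ₋₂ (with p₋₁=1, p₋₂=0, q₋₁=0, q₋₂=1):
  k=0: a=3, p=3, q=1
  k=1: a=2, p=7, q=2
  k=2: a=9, p=66, q=19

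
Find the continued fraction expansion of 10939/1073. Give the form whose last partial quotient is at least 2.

10939 = 10*1073 + 209
1073 = 5*209 + 28
209 = 7*28 + 13
28 = 2*13 + 2
13 = 6*2 + 1
2 = 2*1 + 0  (stop)
So 10939/1073 = [10; 5, 7, 2, 6, 2].

[10; 5, 7, 2, 6, 2]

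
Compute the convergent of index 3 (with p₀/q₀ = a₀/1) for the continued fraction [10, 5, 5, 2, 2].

581/57

Using pₖ = aₖpₖ₋₁ + pₖ₋₂, qₖ = aₖqₖ₋₁ + qₖ₋₂ (with p₋₁=1, p₋₂=0, q₋₁=0, q₋₂=1):
  k=0: a=10, p=10, q=1
  k=1: a=5, p=51, q=5
  k=2: a=5, p=265, q=26
  k=3: a=2, p=581, q=57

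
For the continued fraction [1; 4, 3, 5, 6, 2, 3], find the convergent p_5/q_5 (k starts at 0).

1137/923

Using pₖ = aₖpₖ₋₁ + pₖ₋₂, qₖ = aₖqₖ₋₁ + qₖ₋₂ (with p₋₁=1, p₋₂=0, q₋₁=0, q₋₂=1):
  k=0: a=1, p=1, q=1
  k=1: a=4, p=5, q=4
  k=2: a=3, p=16, q=13
  k=3: a=5, p=85, q=69
  k=4: a=6, p=526, q=427
  k=5: a=2, p=1137, q=923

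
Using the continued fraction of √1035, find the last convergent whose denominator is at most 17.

193/6

√1035 = [32; 5, 1, 5, 64, …] (period length 4).
Convergents:
  p_0/q_0 = 32/1
  p_1/q_1 = 161/5
  p_2/q_2 = 193/6
  p_3/q_3 = 1126/35
q_2 = 6 ≤ 17 < 35 = q_3, so the answer is 193/6.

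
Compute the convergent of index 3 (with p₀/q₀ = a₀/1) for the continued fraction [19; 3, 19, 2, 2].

2300/119

Using pₖ = aₖpₖ₋₁ + pₖ₋₂, qₖ = aₖqₖ₋₁ + qₖ₋₂ (with p₋₁=1, p₋₂=0, q₋₁=0, q₋₂=1):
  k=0: a=19, p=19, q=1
  k=1: a=3, p=58, q=3
  k=2: a=19, p=1121, q=58
  k=3: a=2, p=2300, q=119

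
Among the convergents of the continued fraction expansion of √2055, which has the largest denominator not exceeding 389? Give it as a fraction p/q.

12285/271

√2055 = [45; 3, 90, …] (period length 2).
Convergents:
  p_0/q_0 = 45/1
  p_1/q_1 = 136/3
  p_2/q_2 = 12285/271
  p_3/q_3 = 36991/816
q_2 = 271 ≤ 389 < 816 = q_3, so the answer is 12285/271.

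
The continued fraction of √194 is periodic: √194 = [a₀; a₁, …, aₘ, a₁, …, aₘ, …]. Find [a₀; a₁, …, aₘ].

a₀ = ⌊√194⌋ = 13.
With m₀=0, d₀=1 and mₖ₊₁ = dₖaₖ − mₖ, dₖ₊₁ = (n − mₖ₊₁²)/dₖ, aₖ₊₁ = ⌊(a₀+mₖ₊₁)/dₖ₊₁⌋:
  k=1: m=13, d=25, a=1
  k=2: m=12, d=2, a=12
  k=3: m=12, d=25, a=1
  k=4: m=13, d=1, a=26
d=1 and a=2a₀=26 at k=4, so the next step gives (m, d) = (13, 25) again — its k=1 value — and the period has length 4.

[13; 1, 12, 1, 26]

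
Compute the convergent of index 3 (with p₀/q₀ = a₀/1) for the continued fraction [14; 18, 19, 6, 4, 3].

Using pₖ = aₖpₖ₋₁ + pₖ₋₂, qₖ = aₖqₖ₋₁ + qₖ₋₂ (with p₋₁=1, p₋₂=0, q₋₁=0, q₋₂=1):
  k=0: a=14, p=14, q=1
  k=1: a=18, p=253, q=18
  k=2: a=19, p=4821, q=343
  k=3: a=6, p=29179, q=2076

29179/2076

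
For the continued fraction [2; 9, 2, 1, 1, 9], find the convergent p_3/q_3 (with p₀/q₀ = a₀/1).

59/28

Using pₖ = aₖpₖ₋₁ + pₖ₋₂, qₖ = aₖqₖ₋₁ + qₖ₋₂ (with p₋₁=1, p₋₂=0, q₋₁=0, q₋₂=1):
  k=0: a=2, p=2, q=1
  k=1: a=9, p=19, q=9
  k=2: a=2, p=40, q=19
  k=3: a=1, p=59, q=28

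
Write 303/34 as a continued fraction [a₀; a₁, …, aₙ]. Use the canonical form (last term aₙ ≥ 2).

[8; 1, 10, 3]

303 = 8*34 + 31
34 = 1*31 + 3
31 = 10*3 + 1
3 = 3*1 + 0  (stop)
So 303/34 = [8; 1, 10, 3].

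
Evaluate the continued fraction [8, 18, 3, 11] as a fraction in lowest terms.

5018/623

Using pₖ = aₖpₖ₋₁ + pₖ₋₂ and qₖ = aₖqₖ₋₁ + qₖ₋₂:
  k=0: a=8, p=8, q=1
  k=1: a=18, p=145, q=18
  k=2: a=3, p=443, q=55
  k=3: a=11, p=5018, q=623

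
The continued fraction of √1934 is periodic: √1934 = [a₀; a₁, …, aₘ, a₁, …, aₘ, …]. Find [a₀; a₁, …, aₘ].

a₀ = ⌊√1934⌋ = 43.
With m₀=0, d₀=1 and mₖ₊₁ = dₖaₖ − mₖ, dₖ₊₁ = (n − mₖ₊₁²)/dₖ, aₖ₊₁ = ⌊(a₀+mₖ₊₁)/dₖ₊₁⌋:
  k=1: m=43, d=85, a=1
  k=2: m=42, d=2, a=42
  k=3: m=42, d=85, a=1
  k=4: m=43, d=1, a=86
d=1 and a=2a₀=86 at k=4, so the next step gives (m, d) = (43, 85) again — its k=1 value — and the period has length 4.

[43; 1, 42, 1, 86]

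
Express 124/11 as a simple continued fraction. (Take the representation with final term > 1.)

124 = 11×11 + 3
11 = 3×3 + 2
3 = 1×2 + 1
2 = 2×1 + 0  (stop)
So 124/11 = [11; 3, 1, 2].

[11; 3, 1, 2]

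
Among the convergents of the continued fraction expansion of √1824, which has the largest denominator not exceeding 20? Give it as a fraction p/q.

726/17

√1824 = [42; 1, 2, 2, 2, 1, 84, …] (period length 6).
Convergents:
  p_0/q_0 = 42/1
  p_1/q_1 = 43/1
  p_2/q_2 = 128/3
  p_3/q_3 = 299/7
  p_4/q_4 = 726/17
  p_5/q_5 = 1025/24
q_4 = 17 ≤ 20 < 24 = q_5, so the answer is 726/17.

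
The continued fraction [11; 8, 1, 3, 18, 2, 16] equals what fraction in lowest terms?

Using pₖ = aₖpₖ₋₁ + pₖ₋₂ and qₖ = aₖqₖ₋₁ + qₖ₋₂:
  k=0: a=11, p=11, q=1
  k=1: a=8, p=89, q=8
  k=2: a=1, p=100, q=9
  k=3: a=3, p=389, q=35
  k=4: a=18, p=7102, q=639
  k=5: a=2, p=14593, q=1313
  k=6: a=16, p=240590, q=21647

240590/21647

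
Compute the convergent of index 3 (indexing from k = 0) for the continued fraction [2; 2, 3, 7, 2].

Using pₖ = aₖpₖ₋₁ + pₖ₋₂, qₖ = aₖqₖ₋₁ + qₖ₋₂ (with p₋₁=1, p₋₂=0, q₋₁=0, q₋₂=1):
  k=0: a=2, p=2, q=1
  k=1: a=2, p=5, q=2
  k=2: a=3, p=17, q=7
  k=3: a=7, p=124, q=51

124/51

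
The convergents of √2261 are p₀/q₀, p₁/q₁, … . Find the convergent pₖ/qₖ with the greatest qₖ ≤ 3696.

√2261 = [47; 1, 1, 4, 1, 1, 94, …] (period length 6).
Convergents:
  p_0/q_0 = 47/1
  p_1/q_1 = 48/1
  p_2/q_2 = 95/2
  p_3/q_3 = 428/9
  p_4/q_4 = 523/11
  p_5/q_5 = 951/20
  p_6/q_6 = 89917/1891
  p_7/q_7 = 90868/1911
  p_8/q_8 = 180785/3802
q_7 = 1911 ≤ 3696 < 3802 = q_8, so the answer is 90868/1911.

90868/1911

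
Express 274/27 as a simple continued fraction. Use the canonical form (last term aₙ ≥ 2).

[10; 6, 1, 3]

274 = 10·27 + 4
27 = 6·4 + 3
4 = 1·3 + 1
3 = 3·1 + 0  (stop)
So 274/27 = [10; 6, 1, 3].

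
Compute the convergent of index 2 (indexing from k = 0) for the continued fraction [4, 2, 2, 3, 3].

Using pₖ = aₖpₖ₋₁ + pₖ₋₂, qₖ = aₖqₖ₋₁ + qₖ₋₂ (with p₋₁=1, p₋₂=0, q₋₁=0, q₋₂=1):
  k=0: a=4, p=4, q=1
  k=1: a=2, p=9, q=2
  k=2: a=2, p=22, q=5

22/5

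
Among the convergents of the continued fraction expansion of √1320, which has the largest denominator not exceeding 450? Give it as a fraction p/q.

√1320 = [36; 3, 72, …] (period length 2).
Convergents:
  p_0/q_0 = 36/1
  p_1/q_1 = 109/3
  p_2/q_2 = 7884/217
  p_3/q_3 = 23761/654
q_2 = 217 ≤ 450 < 654 = q_3, so the answer is 7884/217.

7884/217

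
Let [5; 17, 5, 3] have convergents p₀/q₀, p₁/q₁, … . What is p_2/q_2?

Using pₖ = aₖpₖ₋₁ + pₖ₋₂, qₖ = aₖqₖ₋₁ + qₖ₋₂ (with p₋₁=1, p₋₂=0, q₋₁=0, q₋₂=1):
  k=0: a=5, p=5, q=1
  k=1: a=17, p=86, q=17
  k=2: a=5, p=435, q=86

435/86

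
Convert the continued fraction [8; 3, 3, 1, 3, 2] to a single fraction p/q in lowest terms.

922/111

Fold from the inside: start with 2/1.
  3 + 1/2 = 7/2
  1 + 2/7 = 9/7
  3 + 7/9 = 34/9
  3 + 9/34 = 111/34
  8 + 34/111 = 922/111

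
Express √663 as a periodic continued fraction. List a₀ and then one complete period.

[25; 1, 2, 1, 50]

a₀ = ⌊√663⌋ = 25.
With m₀=0, d₀=1 and mₖ₊₁ = dₖaₖ − mₖ, dₖ₊₁ = (n − mₖ₊₁²)/dₖ, aₖ₊₁ = ⌊(a₀+mₖ₊₁)/dₖ₊₁⌋:
  k=1: m=25, d=38, a=1
  k=2: m=13, d=13, a=2
  k=3: m=13, d=38, a=1
  k=4: m=25, d=1, a=50
d=1 and a=2a₀=50 at k=4, so the next step gives (m, d) = (25, 38) again — its k=1 value — and the period has length 4.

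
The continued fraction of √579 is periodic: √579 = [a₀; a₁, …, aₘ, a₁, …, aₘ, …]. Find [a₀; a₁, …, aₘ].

a₀ = ⌊√579⌋ = 24.

[24; 16, 48]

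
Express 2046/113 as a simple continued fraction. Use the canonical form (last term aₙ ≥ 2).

2046 = 18×113 + 12
113 = 9×12 + 5
12 = 2×5 + 2
5 = 2×2 + 1
2 = 2×1 + 0  (stop)
So 2046/113 = [18; 9, 2, 2, 2].

[18; 9, 2, 2, 2]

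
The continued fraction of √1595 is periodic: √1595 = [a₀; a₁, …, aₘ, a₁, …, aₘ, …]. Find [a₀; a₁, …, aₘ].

a₀ = ⌊√1595⌋ = 39.
With m₀=0, d₀=1 and mₖ₊₁ = dₖaₖ − mₖ, dₖ₊₁ = (n − mₖ₊₁²)/dₖ, aₖ₊₁ = ⌊(a₀+mₖ₊₁)/dₖ₊₁⌋:
  k=1: m=39, d=74, a=1
  k=2: m=35, d=5, a=14
  k=3: m=35, d=74, a=1
  k=4: m=39, d=1, a=78
d=1 and a=2a₀=78 at k=4, so the next step gives (m, d) = (39, 74) again — its k=1 value — and the period has length 4.

[39; 1, 14, 1, 78]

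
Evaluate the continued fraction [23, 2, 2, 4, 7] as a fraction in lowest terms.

3722/159

Fold from the inside: start with 7/1.
  4 + 1/7 = 29/7
  2 + 7/29 = 65/29
  2 + 29/65 = 159/65
  23 + 65/159 = 3722/159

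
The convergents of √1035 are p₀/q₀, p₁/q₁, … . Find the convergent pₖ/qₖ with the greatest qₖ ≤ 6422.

√1035 = [32; 5, 1, 5, 64, …] (period length 4).
Convergents:
  p_0/q_0 = 32/1
  p_1/q_1 = 161/5
  p_2/q_2 = 193/6
  p_3/q_3 = 1126/35
  p_4/q_4 = 72257/2246
  p_5/q_5 = 362411/11265
q_4 = 2246 ≤ 6422 < 11265 = q_5, so the answer is 72257/2246.

72257/2246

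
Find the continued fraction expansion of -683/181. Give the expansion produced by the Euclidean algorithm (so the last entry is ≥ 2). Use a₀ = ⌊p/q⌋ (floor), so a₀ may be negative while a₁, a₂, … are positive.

[-4; 4, 2, 2, 2, 3]

-683 = -4*181 + 41
181 = 4*41 + 17
41 = 2*17 + 7
17 = 2*7 + 3
7 = 2*3 + 1
3 = 3*1 + 0  (stop)
So -683/181 = [-4; 4, 2, 2, 2, 3].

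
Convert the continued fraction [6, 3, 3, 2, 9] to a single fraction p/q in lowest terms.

1368/217

Fold from the inside: start with 9/1.
  2 + 1/9 = 19/9
  3 + 9/19 = 66/19
  3 + 19/66 = 217/66
  6 + 66/217 = 1368/217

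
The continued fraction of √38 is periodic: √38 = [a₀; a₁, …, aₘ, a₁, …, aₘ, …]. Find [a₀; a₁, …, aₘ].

a₀ = ⌊√38⌋ = 6.
With m₀=0, d₀=1 and mₖ₊₁ = dₖaₖ − mₖ, dₖ₊₁ = (n − mₖ₊₁²)/dₖ, aₖ₊₁ = ⌊(a₀+mₖ₊₁)/dₖ₊₁⌋:
  k=1: m=6, d=2, a=6
  k=2: m=6, d=1, a=12
d=1 and a=2a₀=12 at k=2, so the next step gives (m, d) = (6, 2) again — its k=1 value — and the period has length 2.

[6; 6, 12]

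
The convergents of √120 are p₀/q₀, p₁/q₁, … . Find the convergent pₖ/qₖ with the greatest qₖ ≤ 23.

√120 = [10; 1, 20, …] (period length 2).
Convergents:
  p_0/q_0 = 10/1
  p_1/q_1 = 11/1
  p_2/q_2 = 230/21
  p_3/q_3 = 241/22
  p_4/q_4 = 5050/461
q_3 = 22 ≤ 23 < 461 = q_4, so the answer is 241/22.

241/22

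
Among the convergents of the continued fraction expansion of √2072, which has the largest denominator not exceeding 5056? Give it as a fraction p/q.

√2072 = [45; 1, 1, 12, 1, 1, 90, …] (period length 6).
Convergents:
  p_0/q_0 = 45/1
  p_1/q_1 = 46/1
  p_2/q_2 = 91/2
  p_3/q_3 = 1138/25
  p_4/q_4 = 1229/27
  p_5/q_5 = 2367/52
  p_6/q_6 = 214259/4707
  p_7/q_7 = 216626/4759
  p_8/q_8 = 430885/9466
q_7 = 4759 ≤ 5056 < 9466 = q_8, so the answer is 216626/4759.

216626/4759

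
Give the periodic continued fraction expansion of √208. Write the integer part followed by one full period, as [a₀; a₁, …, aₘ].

[14; 2, 2, 1, 2, 2, 28]

a₀ = ⌊√208⌋ = 14.
With m₀=0, d₀=1 and mₖ₊₁ = dₖaₖ − mₖ, dₖ₊₁ = (n − mₖ₊₁²)/dₖ, aₖ₊₁ = ⌊(a₀+mₖ₊₁)/dₖ₊₁⌋:
  k=1: m=14, d=12, a=2
  k=2: m=10, d=9, a=2
  k=3: m=8, d=16, a=1
  k=4: m=8, d=9, a=2
  k=5: m=10, d=12, a=2
  k=6: m=14, d=1, a=28
d=1 and a=2a₀=28 at k=6, so the next step gives (m, d) = (14, 12) again — its k=1 value — and the period has length 6.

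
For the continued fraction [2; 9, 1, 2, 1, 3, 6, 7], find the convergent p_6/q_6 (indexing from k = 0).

Using pₖ = aₖpₖ₋₁ + pₖ₋₂, qₖ = aₖqₖ₋₁ + qₖ₋₂ (with p₋₁=1, p₋₂=0, q₋₁=0, q₋₂=1):
  k=0: a=2, p=2, q=1
  k=1: a=9, p=19, q=9
  k=2: a=1, p=21, q=10
  k=3: a=2, p=61, q=29
  k=4: a=1, p=82, q=39
  k=5: a=3, p=307, q=146
  k=6: a=6, p=1924, q=915

1924/915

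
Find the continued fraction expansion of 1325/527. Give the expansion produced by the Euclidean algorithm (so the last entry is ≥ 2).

[2; 1, 1, 17, 15]

1325 = 2·527 + 271
527 = 1·271 + 256
271 = 1·256 + 15
256 = 17·15 + 1
15 = 15·1 + 0  (stop)
So 1325/527 = [2; 1, 1, 17, 15].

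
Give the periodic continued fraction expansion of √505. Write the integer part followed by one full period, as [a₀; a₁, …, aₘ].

a₀ = ⌊√505⌋ = 22.
With m₀=0, d₀=1 and mₖ₊₁ = dₖaₖ − mₖ, dₖ₊₁ = (n − mₖ₊₁²)/dₖ, aₖ₊₁ = ⌊(a₀+mₖ₊₁)/dₖ₊₁⌋:
  k=1: m=22, d=21, a=2
  k=2: m=20, d=5, a=8
  k=3: m=20, d=21, a=2
  k=4: m=22, d=1, a=44
d=1 and a=2a₀=44 at k=4, so the next step gives (m, d) = (22, 21) again — its k=1 value — and the period has length 4.

[22; 2, 8, 2, 44]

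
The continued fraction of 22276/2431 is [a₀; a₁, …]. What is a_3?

22276 = 9·2431 + 397   →  a_0 = 9
2431 = 6·397 + 49   →  a_1 = 6
397 = 8·49 + 5   →  a_2 = 8
49 = 9·5 + 4   →  a_3 = 9

9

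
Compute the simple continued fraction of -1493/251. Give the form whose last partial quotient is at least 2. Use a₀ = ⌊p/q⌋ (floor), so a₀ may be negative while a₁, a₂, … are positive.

[-6; 19, 3, 4]

-1493 = -6·251 + 13
251 = 19·13 + 4
13 = 3·4 + 1
4 = 4·1 + 0  (stop)
So -1493/251 = [-6; 19, 3, 4].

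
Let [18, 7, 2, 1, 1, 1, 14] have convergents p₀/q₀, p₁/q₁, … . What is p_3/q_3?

Using pₖ = aₖpₖ₋₁ + pₖ₋₂, qₖ = aₖqₖ₋₁ + qₖ₋₂ (with p₋₁=1, p₋₂=0, q₋₁=0, q₋₂=1):
  k=0: a=18, p=18, q=1
  k=1: a=7, p=127, q=7
  k=2: a=2, p=272, q=15
  k=3: a=1, p=399, q=22

399/22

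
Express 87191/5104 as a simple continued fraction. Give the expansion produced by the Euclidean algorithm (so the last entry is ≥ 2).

87191 = 17*5104 + 423
5104 = 12*423 + 28
423 = 15*28 + 3
28 = 9*3 + 1
3 = 3*1 + 0  (stop)
So 87191/5104 = [17; 12, 15, 9, 3].

[17; 12, 15, 9, 3]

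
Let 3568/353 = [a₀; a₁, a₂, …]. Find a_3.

2

3568 = 10·353 + 38   →  a_0 = 10
353 = 9·38 + 11   →  a_1 = 9
38 = 3·11 + 5   →  a_2 = 3
11 = 2·5 + 1   →  a_3 = 2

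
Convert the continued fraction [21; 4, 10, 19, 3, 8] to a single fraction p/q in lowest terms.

422818/19903

Fold from the inside: start with 8/1.
  3 + 1/8 = 25/8
  19 + 8/25 = 483/25
  10 + 25/483 = 4855/483
  4 + 483/4855 = 19903/4855
  21 + 4855/19903 = 422818/19903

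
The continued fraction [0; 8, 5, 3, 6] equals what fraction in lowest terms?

101/827

Fold from the inside: start with 6/1.
  3 + 1/6 = 19/6
  5 + 6/19 = 101/19
  8 + 19/101 = 827/101
  0 + 101/827 = 101/827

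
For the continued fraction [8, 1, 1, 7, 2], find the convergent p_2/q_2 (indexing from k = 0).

17/2

Using pₖ = aₖpₖ₋₁ + pₖ₋₂, qₖ = aₖqₖ₋₁ + qₖ₋₂ (with p₋₁=1, p₋₂=0, q₋₁=0, q₋₂=1):
  k=0: a=8, p=8, q=1
  k=1: a=1, p=9, q=1
  k=2: a=1, p=17, q=2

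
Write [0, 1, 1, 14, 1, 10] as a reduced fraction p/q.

Using pₖ = aₖpₖ₋₁ + pₖ₋₂ and qₖ = aₖqₖ₋₁ + qₖ₋₂:
  k=0: a=0, p=0, q=1
  k=1: a=1, p=1, q=1
  k=2: a=1, p=1, q=2
  k=3: a=14, p=15, q=29
  k=4: a=1, p=16, q=31
  k=5: a=10, p=175, q=339

175/339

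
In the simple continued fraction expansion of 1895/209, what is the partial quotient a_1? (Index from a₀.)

1895 = 9·209 + 14   →  a_0 = 9
209 = 14·14 + 13   →  a_1 = 14

14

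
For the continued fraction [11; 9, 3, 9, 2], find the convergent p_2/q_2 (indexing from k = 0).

Using pₖ = aₖpₖ₋₁ + pₖ₋₂, qₖ = aₖqₖ₋₁ + qₖ₋₂ (with p₋₁=1, p₋₂=0, q₋₁=0, q₋₂=1):
  k=0: a=11, p=11, q=1
  k=1: a=9, p=100, q=9
  k=2: a=3, p=311, q=28

311/28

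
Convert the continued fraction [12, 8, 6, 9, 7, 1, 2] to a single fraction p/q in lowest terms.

126971/10474

Using pₖ = aₖpₖ₋₁ + pₖ₋₂ and qₖ = aₖqₖ₋₁ + qₖ₋₂:
  k=0: a=12, p=12, q=1
  k=1: a=8, p=97, q=8
  k=2: a=6, p=594, q=49
  k=3: a=9, p=5443, q=449
  k=4: a=7, p=38695, q=3192
  k=5: a=1, p=44138, q=3641
  k=6: a=2, p=126971, q=10474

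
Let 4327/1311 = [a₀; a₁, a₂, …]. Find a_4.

2

4327 = 3·1311 + 394   →  a_0 = 3
1311 = 3·394 + 129   →  a_1 = 3
394 = 3·129 + 7   →  a_2 = 3
129 = 18·7 + 3   →  a_3 = 18
7 = 2·3 + 1   →  a_4 = 2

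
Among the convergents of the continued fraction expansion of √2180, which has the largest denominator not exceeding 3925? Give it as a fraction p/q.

181766/3893

√2180 = [46; 1, 2, 4, 2, 1, 92, …] (period length 6).
Convergents:
  p_0/q_0 = 46/1
  p_1/q_1 = 47/1
  p_2/q_2 = 140/3
  p_3/q_3 = 607/13
  p_4/q_4 = 1354/29
  p_5/q_5 = 1961/42
  p_6/q_6 = 181766/3893
  p_7/q_7 = 183727/3935
q_6 = 3893 ≤ 3925 < 3935 = q_7, so the answer is 181766/3893.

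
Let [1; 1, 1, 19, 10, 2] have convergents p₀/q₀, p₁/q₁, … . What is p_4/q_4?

593/392

Using pₖ = aₖpₖ₋₁ + pₖ₋₂, qₖ = aₖqₖ₋₁ + qₖ₋₂ (with p₋₁=1, p₋₂=0, q₋₁=0, q₋₂=1):
  k=0: a=1, p=1, q=1
  k=1: a=1, p=2, q=1
  k=2: a=1, p=3, q=2
  k=3: a=19, p=59, q=39
  k=4: a=10, p=593, q=392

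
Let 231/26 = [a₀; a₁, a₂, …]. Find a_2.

231 = 8·26 + 23   →  a_0 = 8
26 = 1·23 + 3   →  a_1 = 1
23 = 7·3 + 2   →  a_2 = 7

7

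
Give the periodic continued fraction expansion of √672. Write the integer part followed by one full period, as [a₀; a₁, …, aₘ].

[25; 1, 11, 1, 50]

a₀ = ⌊√672⌋ = 25.
With m₀=0, d₀=1 and mₖ₊₁ = dₖaₖ − mₖ, dₖ₊₁ = (n − mₖ₊₁²)/dₖ, aₖ₊₁ = ⌊(a₀+mₖ₊₁)/dₖ₊₁⌋:
  k=1: m=25, d=47, a=1
  k=2: m=22, d=4, a=11
  k=3: m=22, d=47, a=1
  k=4: m=25, d=1, a=50
d=1 and a=2a₀=50 at k=4, so the next step gives (m, d) = (25, 47) again — its k=1 value — and the period has length 4.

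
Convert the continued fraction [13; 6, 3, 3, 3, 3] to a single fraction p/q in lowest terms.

9040/687

Using pₖ = aₖpₖ₋₁ + pₖ₋₂ and qₖ = aₖqₖ₋₁ + qₖ₋₂:
  k=0: a=13, p=13, q=1
  k=1: a=6, p=79, q=6
  k=2: a=3, p=250, q=19
  k=3: a=3, p=829, q=63
  k=4: a=3, p=2737, q=208
  k=5: a=3, p=9040, q=687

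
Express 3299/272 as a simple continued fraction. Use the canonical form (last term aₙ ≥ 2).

[12; 7, 1, 3, 2, 1, 2]

3299 = 12×272 + 35
272 = 7×35 + 27
35 = 1×27 + 8
27 = 3×8 + 3
8 = 2×3 + 2
3 = 1×2 + 1
2 = 2×1 + 0  (stop)
So 3299/272 = [12; 7, 1, 3, 2, 1, 2].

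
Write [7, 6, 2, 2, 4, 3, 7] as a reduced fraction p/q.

23801/3326

Fold from the inside: start with 7/1.
  3 + 1/7 = 22/7
  4 + 7/22 = 95/22
  2 + 22/95 = 212/95
  2 + 95/212 = 519/212
  6 + 212/519 = 3326/519
  7 + 519/3326 = 23801/3326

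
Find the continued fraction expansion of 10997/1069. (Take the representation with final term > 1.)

10997 = 10×1069 + 307
1069 = 3×307 + 148
307 = 2×148 + 11
148 = 13×11 + 5
11 = 2×5 + 1
5 = 5×1 + 0  (stop)
So 10997/1069 = [10; 3, 2, 13, 2, 5].

[10; 3, 2, 13, 2, 5]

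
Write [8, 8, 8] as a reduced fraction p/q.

Using pₖ = aₖpₖ₋₁ + pₖ₋₂ and qₖ = aₖqₖ₋₁ + qₖ₋₂:
  k=0: a=8, p=8, q=1
  k=1: a=8, p=65, q=8
  k=2: a=8, p=528, q=65

528/65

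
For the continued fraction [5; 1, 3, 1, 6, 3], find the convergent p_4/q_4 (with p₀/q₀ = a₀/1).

Using pₖ = aₖpₖ₋₁ + pₖ₋₂, qₖ = aₖqₖ₋₁ + qₖ₋₂ (with p₋₁=1, p₋₂=0, q₋₁=0, q₋₂=1):
  k=0: a=5, p=5, q=1
  k=1: a=1, p=6, q=1
  k=2: a=3, p=23, q=4
  k=3: a=1, p=29, q=5
  k=4: a=6, p=197, q=34

197/34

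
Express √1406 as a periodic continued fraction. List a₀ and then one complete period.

[37; 2, 74]

a₀ = ⌊√1406⌋ = 37.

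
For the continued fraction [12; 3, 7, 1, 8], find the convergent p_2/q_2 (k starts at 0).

Using pₖ = aₖpₖ₋₁ + pₖ₋₂, qₖ = aₖqₖ₋₁ + qₖ₋₂ (with p₋₁=1, p₋₂=0, q₋₁=0, q₋₂=1):
  k=0: a=12, p=12, q=1
  k=1: a=3, p=37, q=3
  k=2: a=7, p=271, q=22

271/22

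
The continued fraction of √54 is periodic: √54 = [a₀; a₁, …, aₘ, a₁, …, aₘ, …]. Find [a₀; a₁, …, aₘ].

a₀ = ⌊√54⌋ = 7.
With m₀=0, d₀=1 and mₖ₊₁ = dₖaₖ − mₖ, dₖ₊₁ = (n − mₖ₊₁²)/dₖ, aₖ₊₁ = ⌊(a₀+mₖ₊₁)/dₖ₊₁⌋:
  k=1: m=7, d=5, a=2
  k=2: m=3, d=9, a=1
  k=3: m=6, d=2, a=6
  k=4: m=6, d=9, a=1
  k=5: m=3, d=5, a=2
  k=6: m=7, d=1, a=14
d=1 and a=2a₀=14 at k=6, so the next step gives (m, d) = (7, 5) again — its k=1 value — and the period has length 6.

[7; 2, 1, 6, 1, 2, 14]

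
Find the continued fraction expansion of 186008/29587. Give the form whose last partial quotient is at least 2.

186008 = 6*29587 + 8486
29587 = 3*8486 + 4129
8486 = 2*4129 + 228
4129 = 18*228 + 25
228 = 9*25 + 3
25 = 8*3 + 1
3 = 3*1 + 0  (stop)
So 186008/29587 = [6; 3, 2, 18, 9, 8, 3].

[6; 3, 2, 18, 9, 8, 3]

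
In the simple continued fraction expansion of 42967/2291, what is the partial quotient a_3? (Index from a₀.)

13

42967 = 18·2291 + 1729   →  a_0 = 18
2291 = 1·1729 + 562   →  a_1 = 1
1729 = 3·562 + 43   →  a_2 = 3
562 = 13·43 + 3   →  a_3 = 13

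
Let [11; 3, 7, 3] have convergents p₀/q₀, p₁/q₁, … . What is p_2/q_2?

Using pₖ = aₖpₖ₋₁ + pₖ₋₂, qₖ = aₖqₖ₋₁ + qₖ₋₂ (with p₋₁=1, p₋₂=0, q₋₁=0, q₋₂=1):
  k=0: a=11, p=11, q=1
  k=1: a=3, p=34, q=3
  k=2: a=7, p=249, q=22

249/22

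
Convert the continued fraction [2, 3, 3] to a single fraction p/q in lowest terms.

23/10

Fold from the inside: start with 3/1.
  3 + 1/3 = 10/3
  2 + 3/10 = 23/10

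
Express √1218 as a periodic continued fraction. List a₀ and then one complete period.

[34; 1, 8, 1, 68]

a₀ = ⌊√1218⌋ = 34.
With m₀=0, d₀=1 and mₖ₊₁ = dₖaₖ − mₖ, dₖ₊₁ = (n − mₖ₊₁²)/dₖ, aₖ₊₁ = ⌊(a₀+mₖ₊₁)/dₖ₊₁⌋:
  k=1: m=34, d=62, a=1
  k=2: m=28, d=7, a=8
  k=3: m=28, d=62, a=1
  k=4: m=34, d=1, a=68
d=1 and a=2a₀=68 at k=4, so the next step gives (m, d) = (34, 62) again — its k=1 value — and the period has length 4.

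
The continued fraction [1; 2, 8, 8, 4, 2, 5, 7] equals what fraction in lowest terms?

Using pₖ = aₖpₖ₋₁ + pₖ₋₂ and qₖ = aₖqₖ₋₁ + qₖ₋₂:
  k=0: a=1, p=1, q=1
  k=1: a=2, p=3, q=2
  k=2: a=8, p=25, q=17
  k=3: a=8, p=203, q=138
  k=4: a=4, p=837, q=569
  k=5: a=2, p=1877, q=1276
  k=6: a=5, p=10222, q=6949
  k=7: a=7, p=73431, q=49919

73431/49919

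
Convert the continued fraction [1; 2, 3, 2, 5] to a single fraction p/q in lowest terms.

125/87

Fold from the inside: start with 5/1.
  2 + 1/5 = 11/5
  3 + 5/11 = 38/11
  2 + 11/38 = 87/38
  1 + 38/87 = 125/87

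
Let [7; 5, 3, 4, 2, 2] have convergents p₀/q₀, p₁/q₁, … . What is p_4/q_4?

Using pₖ = aₖpₖ₋₁ + pₖ₋₂, qₖ = aₖqₖ₋₁ + qₖ₋₂ (with p₋₁=1, p₋₂=0, q₋₁=0, q₋₂=1):
  k=0: a=7, p=7, q=1
  k=1: a=5, p=36, q=5
  k=2: a=3, p=115, q=16
  k=3: a=4, p=496, q=69
  k=4: a=2, p=1107, q=154

1107/154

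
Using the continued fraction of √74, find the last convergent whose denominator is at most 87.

714/83

√74 = [8; 1, 1, 1, 1, 16, …] (period length 5).
Convergents:
  p_0/q_0 = 8/1
  p_1/q_1 = 9/1
  p_2/q_2 = 17/2
  p_3/q_3 = 26/3
  p_4/q_4 = 43/5
  p_5/q_5 = 714/83
  p_6/q_6 = 757/88
q_5 = 83 ≤ 87 < 88 = q_6, so the answer is 714/83.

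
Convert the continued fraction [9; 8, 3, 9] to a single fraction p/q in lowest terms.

Using pₖ = aₖpₖ₋₁ + pₖ₋₂ and qₖ = aₖqₖ₋₁ + qₖ₋₂:
  k=0: a=9, p=9, q=1
  k=1: a=8, p=73, q=8
  k=2: a=3, p=228, q=25
  k=3: a=9, p=2125, q=233

2125/233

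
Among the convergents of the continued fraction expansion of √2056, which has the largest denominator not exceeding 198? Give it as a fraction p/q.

4625/102

√2056 = [45; 2, 1, 10, 1, 2, 90, …] (period length 6).
Convergents:
  p_0/q_0 = 45/1
  p_1/q_1 = 91/2
  p_2/q_2 = 136/3
  p_3/q_3 = 1451/32
  p_4/q_4 = 1587/35
  p_5/q_5 = 4625/102
  p_6/q_6 = 417837/9215
q_5 = 102 ≤ 198 < 9215 = q_6, so the answer is 4625/102.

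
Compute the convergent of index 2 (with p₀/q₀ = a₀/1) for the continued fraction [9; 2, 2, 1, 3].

47/5

Using pₖ = aₖpₖ₋₁ + pₖ₋₂, qₖ = aₖqₖ₋₁ + qₖ₋₂ (with p₋₁=1, p₋₂=0, q₋₁=0, q₋₂=1):
  k=0: a=9, p=9, q=1
  k=1: a=2, p=19, q=2
  k=2: a=2, p=47, q=5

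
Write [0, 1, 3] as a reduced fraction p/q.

3/4

Fold from the inside: start with 3/1.
  1 + 1/3 = 4/3
  0 + 3/4 = 3/4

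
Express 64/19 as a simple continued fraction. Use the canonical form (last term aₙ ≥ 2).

64 = 3·19 + 7
19 = 2·7 + 5
7 = 1·5 + 2
5 = 2·2 + 1
2 = 2·1 + 0  (stop)
So 64/19 = [3; 2, 1, 2, 2].

[3; 2, 1, 2, 2]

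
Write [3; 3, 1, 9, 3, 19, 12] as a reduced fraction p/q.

Using pₖ = aₖpₖ₋₁ + pₖ₋₂ and qₖ = aₖqₖ₋₁ + qₖ₋₂:
  k=0: a=3, p=3, q=1
  k=1: a=3, p=10, q=3
  k=2: a=1, p=13, q=4
  k=3: a=9, p=127, q=39
  k=4: a=3, p=394, q=121
  k=5: a=19, p=7613, q=2338
  k=6: a=12, p=91750, q=28177

91750/28177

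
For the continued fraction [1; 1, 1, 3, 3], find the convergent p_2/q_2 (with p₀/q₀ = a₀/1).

3/2

Using pₖ = aₖpₖ₋₁ + pₖ₋₂, qₖ = aₖqₖ₋₁ + qₖ₋₂ (with p₋₁=1, p₋₂=0, q₋₁=0, q₋₂=1):
  k=0: a=1, p=1, q=1
  k=1: a=1, p=2, q=1
  k=2: a=1, p=3, q=2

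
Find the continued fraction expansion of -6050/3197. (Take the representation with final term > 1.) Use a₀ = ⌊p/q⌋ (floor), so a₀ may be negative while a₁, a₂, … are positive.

[-2; 9, 3, 2, 2, 6, 3]

-6050 = -2*3197 + 344
3197 = 9*344 + 101
344 = 3*101 + 41
101 = 2*41 + 19
41 = 2*19 + 3
19 = 6*3 + 1
3 = 3*1 + 0  (stop)
So -6050/3197 = [-2; 9, 3, 2, 2, 6, 3].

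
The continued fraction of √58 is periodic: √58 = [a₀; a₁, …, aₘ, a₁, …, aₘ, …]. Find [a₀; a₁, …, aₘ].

[7; 1, 1, 1, 1, 1, 1, 14]

a₀ = ⌊√58⌋ = 7.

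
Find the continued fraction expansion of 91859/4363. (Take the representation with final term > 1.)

91859 = 21×4363 + 236
4363 = 18×236 + 115
236 = 2×115 + 6
115 = 19×6 + 1
6 = 6×1 + 0  (stop)
So 91859/4363 = [21; 18, 2, 19, 6].

[21; 18, 2, 19, 6]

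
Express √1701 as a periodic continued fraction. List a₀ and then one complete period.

a₀ = ⌊√1701⌋ = 41.
With m₀=0, d₀=1 and mₖ₊₁ = dₖaₖ − mₖ, dₖ₊₁ = (n − mₖ₊₁²)/dₖ, aₖ₊₁ = ⌊(a₀+mₖ₊₁)/dₖ₊₁⌋:
  k=1: m=41, d=20, a=4
  k=2: m=39, d=9, a=8
  k=3: m=33, d=68, a=1
  k=4: m=35, d=7, a=10
  k=5: m=35, d=68, a=1
  k=6: m=33, d=9, a=8
  k=7: m=39, d=20, a=4
  k=8: m=41, d=1, a=82
d=1 and a=2a₀=82 at k=8, so the next step gives (m, d) = (41, 20) again — its k=1 value — and the period has length 8.

[41; 4, 8, 1, 10, 1, 8, 4, 82]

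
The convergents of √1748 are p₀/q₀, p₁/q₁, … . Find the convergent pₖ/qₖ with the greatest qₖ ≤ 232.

4599/110

√1748 = [41; 1, 4, 4, 4, 1, 82, …] (period length 6).
Convergents:
  p_0/q_0 = 41/1
  p_1/q_1 = 42/1
  p_2/q_2 = 209/5
  p_3/q_3 = 878/21
  p_4/q_4 = 3721/89
  p_5/q_5 = 4599/110
  p_6/q_6 = 380839/9109
q_5 = 110 ≤ 232 < 9109 = q_6, so the answer is 4599/110.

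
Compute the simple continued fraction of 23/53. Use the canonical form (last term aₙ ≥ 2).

23 = 0×53 + 23
53 = 2×23 + 7
23 = 3×7 + 2
7 = 3×2 + 1
2 = 2×1 + 0  (stop)
So 23/53 = [0; 2, 3, 3, 2].

[0; 2, 3, 3, 2]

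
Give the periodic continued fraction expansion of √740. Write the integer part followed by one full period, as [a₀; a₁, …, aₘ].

a₀ = ⌊√740⌋ = 27.
With m₀=0, d₀=1 and mₖ₊₁ = dₖaₖ − mₖ, dₖ₊₁ = (n − mₖ₊₁²)/dₖ, aₖ₊₁ = ⌊(a₀+mₖ₊₁)/dₖ₊₁⌋:
  k=1: m=27, d=11, a=4
  k=2: m=17, d=41, a=1
  k=3: m=24, d=4, a=12
  k=4: m=24, d=41, a=1
  k=5: m=17, d=11, a=4
  k=6: m=27, d=1, a=54
d=1 and a=2a₀=54 at k=6, so the next step gives (m, d) = (27, 11) again — its k=1 value — and the period has length 6.

[27; 4, 1, 12, 1, 4, 54]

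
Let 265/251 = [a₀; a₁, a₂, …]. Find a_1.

17

265 = 1·251 + 14   →  a_0 = 1
251 = 17·14 + 13   →  a_1 = 17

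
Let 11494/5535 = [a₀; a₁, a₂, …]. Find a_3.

2

11494 = 2·5535 + 424   →  a_0 = 2
5535 = 13·424 + 23   →  a_1 = 13
424 = 18·23 + 10   →  a_2 = 18
23 = 2·10 + 3   →  a_3 = 2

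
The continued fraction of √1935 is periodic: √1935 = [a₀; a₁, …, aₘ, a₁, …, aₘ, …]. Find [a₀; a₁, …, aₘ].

[43; 1, 86]

a₀ = ⌊√1935⌋ = 43.
With m₀=0, d₀=1 and mₖ₊₁ = dₖaₖ − mₖ, dₖ₊₁ = (n − mₖ₊₁²)/dₖ, aₖ₊₁ = ⌊(a₀+mₖ₊₁)/dₖ₊₁⌋:
  k=1: m=43, d=86, a=1
  k=2: m=43, d=1, a=86
d=1 and a=2a₀=86 at k=2, so the next step gives (m, d) = (43, 86) again — its k=1 value — and the period has length 2.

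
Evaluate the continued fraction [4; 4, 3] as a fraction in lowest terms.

Fold from the inside: start with 3/1.
  4 + 1/3 = 13/3
  4 + 3/13 = 55/13

55/13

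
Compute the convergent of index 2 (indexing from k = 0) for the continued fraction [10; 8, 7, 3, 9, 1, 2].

577/57

Using pₖ = aₖpₖ₋₁ + pₖ₋₂, qₖ = aₖqₖ₋₁ + qₖ₋₂ (with p₋₁=1, p₋₂=0, q₋₁=0, q₋₂=1):
  k=0: a=10, p=10, q=1
  k=1: a=8, p=81, q=8
  k=2: a=7, p=577, q=57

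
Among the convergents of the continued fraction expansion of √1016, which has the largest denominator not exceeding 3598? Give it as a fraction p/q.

√1016 = [31; 1, 6, 1, 62, …] (period length 4).
Convergents:
  p_0/q_0 = 31/1
  p_1/q_1 = 32/1
  p_2/q_2 = 223/7
  p_3/q_3 = 255/8
  p_4/q_4 = 16033/503
  p_5/q_5 = 16288/511
  p_6/q_6 = 113761/3569
  p_7/q_7 = 130049/4080
q_6 = 3569 ≤ 3598 < 4080 = q_7, so the answer is 113761/3569.

113761/3569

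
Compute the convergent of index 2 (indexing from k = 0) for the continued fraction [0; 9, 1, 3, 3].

1/10

Using pₖ = aₖpₖ₋₁ + pₖ₋₂, qₖ = aₖqₖ₋₁ + qₖ₋₂ (with p₋₁=1, p₋₂=0, q₋₁=0, q₋₂=1):
  k=0: a=0, p=0, q=1
  k=1: a=9, p=1, q=9
  k=2: a=1, p=1, q=10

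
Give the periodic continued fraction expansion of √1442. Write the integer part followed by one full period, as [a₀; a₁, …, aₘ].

[37; 1, 36, 1, 74]

a₀ = ⌊√1442⌋ = 37.
With m₀=0, d₀=1 and mₖ₊₁ = dₖaₖ − mₖ, dₖ₊₁ = (n − mₖ₊₁²)/dₖ, aₖ₊₁ = ⌊(a₀+mₖ₊₁)/dₖ₊₁⌋:
  k=1: m=37, d=73, a=1
  k=2: m=36, d=2, a=36
  k=3: m=36, d=73, a=1
  k=4: m=37, d=1, a=74
d=1 and a=2a₀=74 at k=4, so the next step gives (m, d) = (37, 73) again — its k=1 value — and the period has length 4.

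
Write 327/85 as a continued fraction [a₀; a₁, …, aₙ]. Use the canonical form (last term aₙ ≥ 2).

[3; 1, 5, 1, 1, 6]

327 = 3·85 + 72
85 = 1·72 + 13
72 = 5·13 + 7
13 = 1·7 + 6
7 = 1·6 + 1
6 = 6·1 + 0  (stop)
So 327/85 = [3; 1, 5, 1, 1, 6].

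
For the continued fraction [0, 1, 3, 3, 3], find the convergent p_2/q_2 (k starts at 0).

Using pₖ = aₖpₖ₋₁ + pₖ₋₂, qₖ = aₖqₖ₋₁ + qₖ₋₂ (with p₋₁=1, p₋₂=0, q₋₁=0, q₋₂=1):
  k=0: a=0, p=0, q=1
  k=1: a=1, p=1, q=1
  k=2: a=3, p=3, q=4

3/4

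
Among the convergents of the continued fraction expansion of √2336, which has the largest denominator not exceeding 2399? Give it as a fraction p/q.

42049/870

√2336 = [48; 3, 96, …] (period length 2).
Convergents:
  p_0/q_0 = 48/1
  p_1/q_1 = 145/3
  p_2/q_2 = 13968/289
  p_3/q_3 = 42049/870
  p_4/q_4 = 4050672/83809
q_3 = 870 ≤ 2399 < 83809 = q_4, so the answer is 42049/870.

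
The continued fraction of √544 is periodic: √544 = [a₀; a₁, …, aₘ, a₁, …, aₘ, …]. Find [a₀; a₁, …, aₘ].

[23; 3, 11, 3, 46]

a₀ = ⌊√544⌋ = 23.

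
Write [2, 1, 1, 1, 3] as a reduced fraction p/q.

29/11

Fold from the inside: start with 3/1.
  1 + 1/3 = 4/3
  1 + 3/4 = 7/4
  1 + 4/7 = 11/7
  2 + 7/11 = 29/11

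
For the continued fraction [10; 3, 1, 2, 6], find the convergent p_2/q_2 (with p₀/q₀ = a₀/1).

Using pₖ = aₖpₖ₋₁ + pₖ₋₂, qₖ = aₖqₖ₋₁ + qₖ₋₂ (with p₋₁=1, p₋₂=0, q₋₁=0, q₋₂=1):
  k=0: a=10, p=10, q=1
  k=1: a=3, p=31, q=3
  k=2: a=1, p=41, q=4

41/4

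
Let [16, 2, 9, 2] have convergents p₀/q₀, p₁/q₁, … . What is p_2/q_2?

313/19

Using pₖ = aₖpₖ₋₁ + pₖ₋₂, qₖ = aₖqₖ₋₁ + qₖ₋₂ (with p₋₁=1, p₋₂=0, q₋₁=0, q₋₂=1):
  k=0: a=16, p=16, q=1
  k=1: a=2, p=33, q=2
  k=2: a=9, p=313, q=19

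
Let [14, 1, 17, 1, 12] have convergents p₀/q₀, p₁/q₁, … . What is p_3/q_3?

284/19

Using pₖ = aₖpₖ₋₁ + pₖ₋₂, qₖ = aₖqₖ₋₁ + qₖ₋₂ (with p₋₁=1, p₋₂=0, q₋₁=0, q₋₂=1):
  k=0: a=14, p=14, q=1
  k=1: a=1, p=15, q=1
  k=2: a=17, p=269, q=18
  k=3: a=1, p=284, q=19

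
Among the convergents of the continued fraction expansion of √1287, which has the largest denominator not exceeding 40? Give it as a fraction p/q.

√1287 = [35; 1, 6, 1, 70, …] (period length 4).
Convergents:
  p_0/q_0 = 35/1
  p_1/q_1 = 36/1
  p_2/q_2 = 251/7
  p_3/q_3 = 287/8
  p_4/q_4 = 20341/567
q_3 = 8 ≤ 40 < 567 = q_4, so the answer is 287/8.

287/8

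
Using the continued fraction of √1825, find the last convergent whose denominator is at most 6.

171/4

√1825 = [42; 1, 2, 1, 1, 2, 1, 84, …] (period length 7).
Convergents:
  p_0/q_0 = 42/1
  p_1/q_1 = 43/1
  p_2/q_2 = 128/3
  p_3/q_3 = 171/4
  p_4/q_4 = 299/7
q_3 = 4 ≤ 6 < 7 = q_4, so the answer is 171/4.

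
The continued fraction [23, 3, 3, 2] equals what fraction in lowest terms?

Fold from the inside: start with 2/1.
  3 + 1/2 = 7/2
  3 + 2/7 = 23/7
  23 + 7/23 = 536/23

536/23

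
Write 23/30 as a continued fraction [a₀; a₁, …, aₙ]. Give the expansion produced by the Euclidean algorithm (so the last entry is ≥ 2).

23 = 0*30 + 23
30 = 1*23 + 7
23 = 3*7 + 2
7 = 3*2 + 1
2 = 2*1 + 0  (stop)
So 23/30 = [0; 1, 3, 3, 2].

[0; 1, 3, 3, 2]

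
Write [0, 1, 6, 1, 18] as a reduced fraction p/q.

132/151

Fold from the inside: start with 18/1.
  1 + 1/18 = 19/18
  6 + 18/19 = 132/19
  1 + 19/132 = 151/132
  0 + 132/151 = 132/151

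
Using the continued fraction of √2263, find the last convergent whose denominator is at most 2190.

√2263 = [47; 1, 1, 3, 47, 3, 1, 1, 94, …] (period length 8).
Convergents:
  p_0/q_0 = 47/1
  p_1/q_1 = 48/1
  p_2/q_2 = 95/2
  p_3/q_3 = 333/7
  p_4/q_4 = 15746/331
  p_5/q_5 = 47571/1000
  p_6/q_6 = 63317/1331
  p_7/q_7 = 110888/2331
q_6 = 1331 ≤ 2190 < 2331 = q_7, so the answer is 63317/1331.

63317/1331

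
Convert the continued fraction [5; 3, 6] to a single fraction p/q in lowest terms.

Fold from the inside: start with 6/1.
  3 + 1/6 = 19/6
  5 + 6/19 = 101/19

101/19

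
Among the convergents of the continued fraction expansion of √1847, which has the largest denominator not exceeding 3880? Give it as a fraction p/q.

√1847 = [42; 1, 41, 1, 84, …] (period length 4).
Convergents:
  p_0/q_0 = 42/1
  p_1/q_1 = 43/1
  p_2/q_2 = 1805/42
  p_3/q_3 = 1848/43
  p_4/q_4 = 157037/3654
  p_5/q_5 = 158885/3697
  p_6/q_6 = 6671322/155231
q_5 = 3697 ≤ 3880 < 155231 = q_6, so the answer is 158885/3697.

158885/3697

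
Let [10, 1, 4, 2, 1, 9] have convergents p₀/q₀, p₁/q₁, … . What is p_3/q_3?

Using pₖ = aₖpₖ₋₁ + pₖ₋₂, qₖ = aₖqₖ₋₁ + qₖ₋₂ (with p₋₁=1, p₋₂=0, q₋₁=0, q₋₂=1):
  k=0: a=10, p=10, q=1
  k=1: a=1, p=11, q=1
  k=2: a=4, p=54, q=5
  k=3: a=2, p=119, q=11

119/11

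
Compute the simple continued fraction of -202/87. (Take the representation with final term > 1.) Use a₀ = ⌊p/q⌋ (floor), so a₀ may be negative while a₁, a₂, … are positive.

-202 = -3*87 + 59
87 = 1*59 + 28
59 = 2*28 + 3
28 = 9*3 + 1
3 = 3*1 + 0  (stop)
So -202/87 = [-3; 1, 2, 9, 3].

[-3; 1, 2, 9, 3]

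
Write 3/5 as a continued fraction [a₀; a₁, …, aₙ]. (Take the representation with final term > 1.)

3 = 0×5 + 3
5 = 1×3 + 2
3 = 1×2 + 1
2 = 2×1 + 0  (stop)
So 3/5 = [0; 1, 1, 2].

[0; 1, 1, 2]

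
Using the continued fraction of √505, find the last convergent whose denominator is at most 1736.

35978/1601

√505 = [22; 2, 8, 2, 44, …] (period length 4).
Convergents:
  p_0/q_0 = 22/1
  p_1/q_1 = 45/2
  p_2/q_2 = 382/17
  p_3/q_3 = 809/36
  p_4/q_4 = 35978/1601
  p_5/q_5 = 72765/3238
q_4 = 1601 ≤ 1736 < 3238 = q_5, so the answer is 35978/1601.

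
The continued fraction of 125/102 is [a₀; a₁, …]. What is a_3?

3

125 = 1·102 + 23   →  a_0 = 1
102 = 4·23 + 10   →  a_1 = 4
23 = 2·10 + 3   →  a_2 = 2
10 = 3·3 + 1   →  a_3 = 3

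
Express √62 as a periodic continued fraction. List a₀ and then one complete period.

[7; 1, 6, 1, 14]

a₀ = ⌊√62⌋ = 7.
With m₀=0, d₀=1 and mₖ₊₁ = dₖaₖ − mₖ, dₖ₊₁ = (n − mₖ₊₁²)/dₖ, aₖ₊₁ = ⌊(a₀+mₖ₊₁)/dₖ₊₁⌋:
  k=1: m=7, d=13, a=1
  k=2: m=6, d=2, a=6
  k=3: m=6, d=13, a=1
  k=4: m=7, d=1, a=14
d=1 and a=2a₀=14 at k=4, so the next step gives (m, d) = (7, 13) again — its k=1 value — and the period has length 4.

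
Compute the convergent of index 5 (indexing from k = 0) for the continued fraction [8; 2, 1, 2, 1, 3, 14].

Using pₖ = aₖpₖ₋₁ + pₖ₋₂, qₖ = aₖqₖ₋₁ + qₖ₋₂ (with p₋₁=1, p₋₂=0, q₋₁=0, q₋₂=1):
  k=0: a=8, p=8, q=1
  k=1: a=2, p=17, q=2
  k=2: a=1, p=25, q=3
  k=3: a=2, p=67, q=8
  k=4: a=1, p=92, q=11
  k=5: a=3, p=343, q=41

343/41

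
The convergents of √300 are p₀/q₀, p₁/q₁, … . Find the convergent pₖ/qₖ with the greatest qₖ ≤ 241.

√300 = [17; 3, 8, 3, 34, …] (period length 4).
Convergents:
  p_0/q_0 = 17/1
  p_1/q_1 = 52/3
  p_2/q_2 = 433/25
  p_3/q_3 = 1351/78
  p_4/q_4 = 46367/2677
q_3 = 78 ≤ 241 < 2677 = q_4, so the answer is 1351/78.

1351/78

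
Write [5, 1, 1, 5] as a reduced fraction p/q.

Using pₖ = aₖpₖ₋₁ + pₖ₋₂ and qₖ = aₖqₖ₋₁ + qₖ₋₂:
  k=0: a=5, p=5, q=1
  k=1: a=1, p=6, q=1
  k=2: a=1, p=11, q=2
  k=3: a=5, p=61, q=11

61/11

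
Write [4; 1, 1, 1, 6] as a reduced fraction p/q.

Fold from the inside: start with 6/1.
  1 + 1/6 = 7/6
  1 + 6/7 = 13/7
  1 + 7/13 = 20/13
  4 + 13/20 = 93/20

93/20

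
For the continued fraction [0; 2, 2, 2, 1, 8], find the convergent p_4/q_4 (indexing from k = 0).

7/17

Using pₖ = aₖpₖ₋₁ + pₖ₋₂, qₖ = aₖqₖ₋₁ + qₖ₋₂ (with p₋₁=1, p₋₂=0, q₋₁=0, q₋₂=1):
  k=0: a=0, p=0, q=1
  k=1: a=2, p=1, q=2
  k=2: a=2, p=2, q=5
  k=3: a=2, p=5, q=12
  k=4: a=1, p=7, q=17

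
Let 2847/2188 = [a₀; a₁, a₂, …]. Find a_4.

8

2847 = 1·2188 + 659   →  a_0 = 1
2188 = 3·659 + 211   →  a_1 = 3
659 = 3·211 + 26   →  a_2 = 3
211 = 8·26 + 3   →  a_3 = 8
26 = 8·3 + 2   →  a_4 = 8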